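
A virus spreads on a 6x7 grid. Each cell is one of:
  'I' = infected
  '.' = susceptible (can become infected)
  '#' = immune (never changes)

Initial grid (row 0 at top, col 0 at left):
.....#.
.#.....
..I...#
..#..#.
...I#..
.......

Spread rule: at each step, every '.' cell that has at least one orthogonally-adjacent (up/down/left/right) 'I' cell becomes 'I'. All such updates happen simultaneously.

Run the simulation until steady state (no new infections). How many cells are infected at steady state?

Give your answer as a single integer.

Answer: 36

Derivation:
Step 0 (initial): 2 infected
Step 1: +6 new -> 8 infected
Step 2: +9 new -> 17 infected
Step 3: +9 new -> 26 infected
Step 4: +6 new -> 32 infected
Step 5: +2 new -> 34 infected
Step 6: +2 new -> 36 infected
Step 7: +0 new -> 36 infected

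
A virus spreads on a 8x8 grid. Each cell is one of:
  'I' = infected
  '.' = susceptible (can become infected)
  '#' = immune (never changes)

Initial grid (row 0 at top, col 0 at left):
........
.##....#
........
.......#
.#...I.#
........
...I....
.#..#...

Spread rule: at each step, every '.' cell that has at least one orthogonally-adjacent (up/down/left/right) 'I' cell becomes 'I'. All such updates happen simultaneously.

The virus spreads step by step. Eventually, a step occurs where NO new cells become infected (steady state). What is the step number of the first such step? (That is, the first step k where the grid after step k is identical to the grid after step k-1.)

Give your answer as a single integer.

Step 0 (initial): 2 infected
Step 1: +8 new -> 10 infected
Step 2: +10 new -> 20 infected
Step 3: +10 new -> 30 infected
Step 4: +10 new -> 40 infected
Step 5: +7 new -> 47 infected
Step 6: +4 new -> 51 infected
Step 7: +2 new -> 53 infected
Step 8: +2 new -> 55 infected
Step 9: +1 new -> 56 infected
Step 10: +0 new -> 56 infected

Answer: 10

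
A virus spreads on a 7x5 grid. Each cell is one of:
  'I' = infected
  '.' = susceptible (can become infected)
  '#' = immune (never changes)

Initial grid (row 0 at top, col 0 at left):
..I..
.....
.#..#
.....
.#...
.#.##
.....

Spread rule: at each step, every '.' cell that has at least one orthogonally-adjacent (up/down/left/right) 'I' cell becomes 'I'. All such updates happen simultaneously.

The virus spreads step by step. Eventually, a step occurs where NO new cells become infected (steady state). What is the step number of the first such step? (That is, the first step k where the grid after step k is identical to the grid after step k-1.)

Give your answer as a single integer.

Answer: 9

Derivation:
Step 0 (initial): 1 infected
Step 1: +3 new -> 4 infected
Step 2: +5 new -> 9 infected
Step 3: +4 new -> 13 infected
Step 4: +4 new -> 17 infected
Step 5: +4 new -> 21 infected
Step 6: +3 new -> 24 infected
Step 7: +3 new -> 27 infected
Step 8: +2 new -> 29 infected
Step 9: +0 new -> 29 infected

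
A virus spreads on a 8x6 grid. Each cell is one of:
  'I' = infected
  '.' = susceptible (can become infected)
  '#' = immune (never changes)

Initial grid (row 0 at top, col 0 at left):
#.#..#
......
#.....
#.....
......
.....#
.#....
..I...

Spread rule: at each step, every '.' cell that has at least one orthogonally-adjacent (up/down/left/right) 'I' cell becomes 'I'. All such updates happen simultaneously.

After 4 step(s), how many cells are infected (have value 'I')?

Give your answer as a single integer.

Step 0 (initial): 1 infected
Step 1: +3 new -> 4 infected
Step 2: +4 new -> 8 infected
Step 3: +6 new -> 14 infected
Step 4: +6 new -> 20 infected

Answer: 20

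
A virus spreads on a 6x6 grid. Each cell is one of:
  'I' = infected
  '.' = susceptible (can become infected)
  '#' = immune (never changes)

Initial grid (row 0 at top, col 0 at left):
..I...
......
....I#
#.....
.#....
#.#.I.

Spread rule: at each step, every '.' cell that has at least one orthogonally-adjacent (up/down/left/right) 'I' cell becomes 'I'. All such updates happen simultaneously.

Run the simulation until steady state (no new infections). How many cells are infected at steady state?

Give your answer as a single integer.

Step 0 (initial): 3 infected
Step 1: +9 new -> 12 infected
Step 2: +10 new -> 22 infected
Step 3: +5 new -> 27 infected
Step 4: +2 new -> 29 infected
Step 5: +0 new -> 29 infected

Answer: 29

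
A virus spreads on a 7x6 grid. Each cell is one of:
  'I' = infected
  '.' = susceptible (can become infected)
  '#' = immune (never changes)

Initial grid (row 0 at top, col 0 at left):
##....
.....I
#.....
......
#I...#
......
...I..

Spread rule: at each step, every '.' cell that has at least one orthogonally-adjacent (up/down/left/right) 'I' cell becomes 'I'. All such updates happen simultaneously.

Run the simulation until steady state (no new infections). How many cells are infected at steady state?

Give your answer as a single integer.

Step 0 (initial): 3 infected
Step 1: +9 new -> 12 infected
Step 2: +13 new -> 25 infected
Step 3: +10 new -> 35 infected
Step 4: +2 new -> 37 infected
Step 5: +0 new -> 37 infected

Answer: 37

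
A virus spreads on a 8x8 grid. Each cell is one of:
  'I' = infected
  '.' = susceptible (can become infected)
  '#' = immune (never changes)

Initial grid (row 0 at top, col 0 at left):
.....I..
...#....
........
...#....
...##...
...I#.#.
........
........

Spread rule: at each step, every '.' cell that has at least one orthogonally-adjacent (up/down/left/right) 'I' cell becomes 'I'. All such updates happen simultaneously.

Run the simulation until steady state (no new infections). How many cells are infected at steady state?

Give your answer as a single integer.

Step 0 (initial): 2 infected
Step 1: +5 new -> 7 infected
Step 2: +10 new -> 17 infected
Step 3: +12 new -> 29 infected
Step 4: +15 new -> 44 infected
Step 5: +9 new -> 53 infected
Step 6: +5 new -> 58 infected
Step 7: +0 new -> 58 infected

Answer: 58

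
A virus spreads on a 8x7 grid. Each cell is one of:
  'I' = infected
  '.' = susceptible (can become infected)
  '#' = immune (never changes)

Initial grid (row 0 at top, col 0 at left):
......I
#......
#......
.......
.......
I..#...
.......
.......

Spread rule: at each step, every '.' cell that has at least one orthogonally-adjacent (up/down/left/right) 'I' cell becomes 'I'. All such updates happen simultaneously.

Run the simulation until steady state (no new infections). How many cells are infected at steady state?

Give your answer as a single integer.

Step 0 (initial): 2 infected
Step 1: +5 new -> 7 infected
Step 2: +8 new -> 15 infected
Step 3: +8 new -> 23 infected
Step 4: +10 new -> 33 infected
Step 5: +12 new -> 45 infected
Step 6: +6 new -> 51 infected
Step 7: +2 new -> 53 infected
Step 8: +0 new -> 53 infected

Answer: 53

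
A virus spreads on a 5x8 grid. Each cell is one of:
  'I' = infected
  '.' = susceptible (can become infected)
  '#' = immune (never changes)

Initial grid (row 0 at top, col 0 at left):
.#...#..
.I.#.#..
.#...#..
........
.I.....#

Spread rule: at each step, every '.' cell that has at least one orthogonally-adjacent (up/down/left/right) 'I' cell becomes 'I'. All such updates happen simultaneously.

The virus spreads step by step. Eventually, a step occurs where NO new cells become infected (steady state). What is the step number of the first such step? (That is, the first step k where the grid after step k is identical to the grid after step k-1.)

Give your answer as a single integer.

Step 0 (initial): 2 infected
Step 1: +5 new -> 7 infected
Step 2: +7 new -> 14 infected
Step 3: +4 new -> 18 infected
Step 4: +4 new -> 22 infected
Step 5: +3 new -> 25 infected
Step 6: +1 new -> 26 infected
Step 7: +2 new -> 28 infected
Step 8: +2 new -> 30 infected
Step 9: +2 new -> 32 infected
Step 10: +1 new -> 33 infected
Step 11: +0 new -> 33 infected

Answer: 11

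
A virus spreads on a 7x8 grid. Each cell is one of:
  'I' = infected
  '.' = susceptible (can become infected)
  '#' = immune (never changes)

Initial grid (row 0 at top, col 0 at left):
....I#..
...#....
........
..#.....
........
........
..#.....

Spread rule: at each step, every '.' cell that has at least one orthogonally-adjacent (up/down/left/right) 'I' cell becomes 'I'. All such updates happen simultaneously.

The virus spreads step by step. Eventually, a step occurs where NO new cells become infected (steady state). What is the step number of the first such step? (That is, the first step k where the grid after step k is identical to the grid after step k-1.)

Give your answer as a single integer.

Step 0 (initial): 1 infected
Step 1: +2 new -> 3 infected
Step 2: +3 new -> 6 infected
Step 3: +6 new -> 12 infected
Step 4: +9 new -> 21 infected
Step 5: +8 new -> 29 infected
Step 6: +8 new -> 37 infected
Step 7: +7 new -> 44 infected
Step 8: +4 new -> 48 infected
Step 9: +3 new -> 51 infected
Step 10: +1 new -> 52 infected
Step 11: +0 new -> 52 infected

Answer: 11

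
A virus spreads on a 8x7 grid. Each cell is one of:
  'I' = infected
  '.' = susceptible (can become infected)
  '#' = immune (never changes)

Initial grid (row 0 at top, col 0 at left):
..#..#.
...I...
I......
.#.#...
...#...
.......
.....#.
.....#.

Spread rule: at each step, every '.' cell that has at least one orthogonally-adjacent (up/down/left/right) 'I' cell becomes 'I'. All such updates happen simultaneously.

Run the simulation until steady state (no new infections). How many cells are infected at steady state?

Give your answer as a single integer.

Answer: 49

Derivation:
Step 0 (initial): 2 infected
Step 1: +7 new -> 9 infected
Step 2: +7 new -> 16 infected
Step 3: +7 new -> 23 infected
Step 4: +7 new -> 30 infected
Step 5: +6 new -> 36 infected
Step 6: +6 new -> 42 infected
Step 7: +4 new -> 46 infected
Step 8: +2 new -> 48 infected
Step 9: +1 new -> 49 infected
Step 10: +0 new -> 49 infected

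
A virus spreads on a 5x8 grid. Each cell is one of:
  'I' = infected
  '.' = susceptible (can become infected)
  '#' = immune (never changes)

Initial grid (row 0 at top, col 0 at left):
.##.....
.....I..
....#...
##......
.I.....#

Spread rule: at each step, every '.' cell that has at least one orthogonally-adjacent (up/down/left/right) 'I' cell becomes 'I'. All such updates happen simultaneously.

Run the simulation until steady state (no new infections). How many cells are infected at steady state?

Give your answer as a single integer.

Answer: 34

Derivation:
Step 0 (initial): 2 infected
Step 1: +6 new -> 8 infected
Step 2: +8 new -> 16 infected
Step 3: +11 new -> 27 infected
Step 4: +4 new -> 31 infected
Step 5: +2 new -> 33 infected
Step 6: +1 new -> 34 infected
Step 7: +0 new -> 34 infected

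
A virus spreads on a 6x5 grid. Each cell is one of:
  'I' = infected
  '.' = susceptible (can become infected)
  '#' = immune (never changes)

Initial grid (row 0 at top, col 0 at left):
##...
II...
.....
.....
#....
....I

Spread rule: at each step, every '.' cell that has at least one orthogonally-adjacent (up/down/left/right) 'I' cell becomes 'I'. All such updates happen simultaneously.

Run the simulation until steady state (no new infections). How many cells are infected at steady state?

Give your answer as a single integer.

Answer: 27

Derivation:
Step 0 (initial): 3 infected
Step 1: +5 new -> 8 infected
Step 2: +8 new -> 16 infected
Step 3: +9 new -> 25 infected
Step 4: +2 new -> 27 infected
Step 5: +0 new -> 27 infected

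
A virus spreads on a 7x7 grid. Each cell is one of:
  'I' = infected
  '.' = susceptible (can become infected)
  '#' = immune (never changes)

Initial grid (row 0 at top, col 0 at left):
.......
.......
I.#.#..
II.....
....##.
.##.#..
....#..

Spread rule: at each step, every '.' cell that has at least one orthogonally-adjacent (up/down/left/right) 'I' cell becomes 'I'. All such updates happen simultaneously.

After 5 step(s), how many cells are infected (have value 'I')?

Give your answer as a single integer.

Step 0 (initial): 3 infected
Step 1: +5 new -> 8 infected
Step 2: +5 new -> 13 infected
Step 3: +6 new -> 19 infected
Step 4: +5 new -> 24 infected
Step 5: +6 new -> 30 infected

Answer: 30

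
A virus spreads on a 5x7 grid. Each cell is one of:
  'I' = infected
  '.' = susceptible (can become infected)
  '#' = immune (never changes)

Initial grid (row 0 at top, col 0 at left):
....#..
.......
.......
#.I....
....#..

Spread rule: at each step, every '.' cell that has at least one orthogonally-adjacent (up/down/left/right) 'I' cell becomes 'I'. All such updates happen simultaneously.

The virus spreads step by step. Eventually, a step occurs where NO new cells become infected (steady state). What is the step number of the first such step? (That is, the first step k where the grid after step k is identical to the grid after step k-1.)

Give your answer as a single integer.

Answer: 8

Derivation:
Step 0 (initial): 1 infected
Step 1: +4 new -> 5 infected
Step 2: +6 new -> 11 infected
Step 3: +7 new -> 18 infected
Step 4: +7 new -> 25 infected
Step 5: +4 new -> 29 infected
Step 6: +2 new -> 31 infected
Step 7: +1 new -> 32 infected
Step 8: +0 new -> 32 infected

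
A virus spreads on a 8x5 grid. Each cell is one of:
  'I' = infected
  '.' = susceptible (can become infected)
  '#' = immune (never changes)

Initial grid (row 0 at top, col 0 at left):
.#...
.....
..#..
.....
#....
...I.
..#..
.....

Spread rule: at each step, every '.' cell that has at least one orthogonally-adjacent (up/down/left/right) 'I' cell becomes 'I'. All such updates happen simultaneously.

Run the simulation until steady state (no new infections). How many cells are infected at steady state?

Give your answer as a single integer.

Answer: 36

Derivation:
Step 0 (initial): 1 infected
Step 1: +4 new -> 5 infected
Step 2: +6 new -> 11 infected
Step 3: +8 new -> 19 infected
Step 4: +5 new -> 24 infected
Step 5: +6 new -> 30 infected
Step 6: +4 new -> 34 infected
Step 7: +1 new -> 35 infected
Step 8: +1 new -> 36 infected
Step 9: +0 new -> 36 infected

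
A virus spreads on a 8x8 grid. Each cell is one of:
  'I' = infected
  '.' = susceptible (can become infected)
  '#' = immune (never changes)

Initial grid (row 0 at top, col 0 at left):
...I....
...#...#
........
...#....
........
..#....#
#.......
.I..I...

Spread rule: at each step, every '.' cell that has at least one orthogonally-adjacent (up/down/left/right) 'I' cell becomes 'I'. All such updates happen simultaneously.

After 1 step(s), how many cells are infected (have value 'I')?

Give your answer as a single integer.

Step 0 (initial): 3 infected
Step 1: +8 new -> 11 infected

Answer: 11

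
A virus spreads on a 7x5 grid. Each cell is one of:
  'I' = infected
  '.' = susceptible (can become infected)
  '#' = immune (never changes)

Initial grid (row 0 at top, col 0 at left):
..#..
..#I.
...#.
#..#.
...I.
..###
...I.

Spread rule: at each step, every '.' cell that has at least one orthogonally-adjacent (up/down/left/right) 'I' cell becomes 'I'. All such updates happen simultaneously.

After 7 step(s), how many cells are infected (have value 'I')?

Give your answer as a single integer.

Step 0 (initial): 3 infected
Step 1: +6 new -> 9 infected
Step 2: +6 new -> 15 infected
Step 3: +5 new -> 20 infected
Step 4: +2 new -> 22 infected
Step 5: +2 new -> 24 infected
Step 6: +2 new -> 26 infected
Step 7: +1 new -> 27 infected

Answer: 27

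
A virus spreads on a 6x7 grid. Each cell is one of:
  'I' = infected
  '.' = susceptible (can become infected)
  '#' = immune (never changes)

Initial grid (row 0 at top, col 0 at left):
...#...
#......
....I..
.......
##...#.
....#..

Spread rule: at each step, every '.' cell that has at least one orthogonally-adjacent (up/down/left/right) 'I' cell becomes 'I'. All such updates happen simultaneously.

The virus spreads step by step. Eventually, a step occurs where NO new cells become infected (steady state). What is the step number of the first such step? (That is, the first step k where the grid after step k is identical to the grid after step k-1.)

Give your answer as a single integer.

Answer: 8

Derivation:
Step 0 (initial): 1 infected
Step 1: +4 new -> 5 infected
Step 2: +8 new -> 13 infected
Step 3: +7 new -> 20 infected
Step 4: +8 new -> 28 infected
Step 5: +4 new -> 32 infected
Step 6: +3 new -> 35 infected
Step 7: +1 new -> 36 infected
Step 8: +0 new -> 36 infected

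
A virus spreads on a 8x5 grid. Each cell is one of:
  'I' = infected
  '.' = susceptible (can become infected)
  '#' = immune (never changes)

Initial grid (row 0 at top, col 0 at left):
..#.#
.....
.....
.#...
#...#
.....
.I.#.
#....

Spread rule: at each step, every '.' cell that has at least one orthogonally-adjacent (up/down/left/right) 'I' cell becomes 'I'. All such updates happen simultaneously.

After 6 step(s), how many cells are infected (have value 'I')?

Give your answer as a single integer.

Answer: 23

Derivation:
Step 0 (initial): 1 infected
Step 1: +4 new -> 5 infected
Step 2: +4 new -> 9 infected
Step 3: +3 new -> 12 infected
Step 4: +4 new -> 16 infected
Step 5: +3 new -> 19 infected
Step 6: +4 new -> 23 infected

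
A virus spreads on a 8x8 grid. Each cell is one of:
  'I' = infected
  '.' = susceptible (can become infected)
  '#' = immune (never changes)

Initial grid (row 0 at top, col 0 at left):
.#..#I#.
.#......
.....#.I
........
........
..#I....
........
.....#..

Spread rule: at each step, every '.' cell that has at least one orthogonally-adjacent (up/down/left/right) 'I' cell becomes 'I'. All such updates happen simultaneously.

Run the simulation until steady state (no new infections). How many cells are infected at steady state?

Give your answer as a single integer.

Answer: 57

Derivation:
Step 0 (initial): 3 infected
Step 1: +7 new -> 10 infected
Step 2: +12 new -> 22 infected
Step 3: +15 new -> 37 infected
Step 4: +10 new -> 47 infected
Step 5: +7 new -> 54 infected
Step 6: +1 new -> 55 infected
Step 7: +1 new -> 56 infected
Step 8: +1 new -> 57 infected
Step 9: +0 new -> 57 infected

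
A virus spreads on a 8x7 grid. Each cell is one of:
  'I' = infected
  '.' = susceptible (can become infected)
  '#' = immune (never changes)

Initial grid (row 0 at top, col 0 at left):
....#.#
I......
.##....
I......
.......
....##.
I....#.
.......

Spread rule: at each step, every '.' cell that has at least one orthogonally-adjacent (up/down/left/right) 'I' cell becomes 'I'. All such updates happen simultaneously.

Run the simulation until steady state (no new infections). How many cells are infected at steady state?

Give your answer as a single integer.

Answer: 49

Derivation:
Step 0 (initial): 3 infected
Step 1: +8 new -> 11 infected
Step 2: +7 new -> 18 infected
Step 3: +7 new -> 25 infected
Step 4: +8 new -> 33 infected
Step 5: +5 new -> 38 infected
Step 6: +6 new -> 44 infected
Step 7: +3 new -> 47 infected
Step 8: +2 new -> 49 infected
Step 9: +0 new -> 49 infected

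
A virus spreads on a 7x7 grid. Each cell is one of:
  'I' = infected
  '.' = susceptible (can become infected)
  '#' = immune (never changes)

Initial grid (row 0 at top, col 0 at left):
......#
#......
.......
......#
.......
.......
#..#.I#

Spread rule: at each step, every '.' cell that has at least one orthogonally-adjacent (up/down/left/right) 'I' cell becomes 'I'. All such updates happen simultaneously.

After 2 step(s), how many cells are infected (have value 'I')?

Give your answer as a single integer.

Answer: 6

Derivation:
Step 0 (initial): 1 infected
Step 1: +2 new -> 3 infected
Step 2: +3 new -> 6 infected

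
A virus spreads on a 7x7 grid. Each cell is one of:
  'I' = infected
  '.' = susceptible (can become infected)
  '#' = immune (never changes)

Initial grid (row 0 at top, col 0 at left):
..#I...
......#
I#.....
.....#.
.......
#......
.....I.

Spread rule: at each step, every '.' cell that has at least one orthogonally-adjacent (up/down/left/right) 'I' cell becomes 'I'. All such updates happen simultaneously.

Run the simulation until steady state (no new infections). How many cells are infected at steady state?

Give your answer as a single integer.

Answer: 44

Derivation:
Step 0 (initial): 3 infected
Step 1: +7 new -> 10 infected
Step 2: +12 new -> 22 infected
Step 3: +12 new -> 34 infected
Step 4: +8 new -> 42 infected
Step 5: +2 new -> 44 infected
Step 6: +0 new -> 44 infected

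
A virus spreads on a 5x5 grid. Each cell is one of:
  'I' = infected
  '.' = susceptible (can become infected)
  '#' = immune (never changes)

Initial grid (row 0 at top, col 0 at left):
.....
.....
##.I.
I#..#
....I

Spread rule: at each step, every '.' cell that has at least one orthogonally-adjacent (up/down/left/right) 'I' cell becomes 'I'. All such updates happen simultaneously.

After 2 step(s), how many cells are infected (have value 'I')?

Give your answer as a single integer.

Step 0 (initial): 3 infected
Step 1: +6 new -> 9 infected
Step 2: +6 new -> 15 infected

Answer: 15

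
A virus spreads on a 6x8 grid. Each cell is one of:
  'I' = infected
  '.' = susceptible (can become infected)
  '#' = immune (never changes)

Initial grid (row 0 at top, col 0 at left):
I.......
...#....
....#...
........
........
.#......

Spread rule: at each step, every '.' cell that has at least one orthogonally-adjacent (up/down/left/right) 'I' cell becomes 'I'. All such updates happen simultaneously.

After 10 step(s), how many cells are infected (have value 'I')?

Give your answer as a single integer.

Step 0 (initial): 1 infected
Step 1: +2 new -> 3 infected
Step 2: +3 new -> 6 infected
Step 3: +4 new -> 10 infected
Step 4: +4 new -> 14 infected
Step 5: +6 new -> 20 infected
Step 6: +4 new -> 24 infected
Step 7: +6 new -> 30 infected
Step 8: +5 new -> 35 infected
Step 9: +4 new -> 39 infected
Step 10: +3 new -> 42 infected

Answer: 42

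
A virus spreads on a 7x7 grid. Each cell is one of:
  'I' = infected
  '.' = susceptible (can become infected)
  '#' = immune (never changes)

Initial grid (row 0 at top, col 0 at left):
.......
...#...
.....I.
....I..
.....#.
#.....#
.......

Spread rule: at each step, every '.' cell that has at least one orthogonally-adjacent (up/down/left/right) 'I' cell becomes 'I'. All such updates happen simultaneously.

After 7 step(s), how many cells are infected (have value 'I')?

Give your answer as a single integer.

Answer: 45

Derivation:
Step 0 (initial): 2 infected
Step 1: +6 new -> 8 infected
Step 2: +8 new -> 16 infected
Step 3: +9 new -> 25 infected
Step 4: +8 new -> 33 infected
Step 5: +7 new -> 40 infected
Step 6: +3 new -> 43 infected
Step 7: +2 new -> 45 infected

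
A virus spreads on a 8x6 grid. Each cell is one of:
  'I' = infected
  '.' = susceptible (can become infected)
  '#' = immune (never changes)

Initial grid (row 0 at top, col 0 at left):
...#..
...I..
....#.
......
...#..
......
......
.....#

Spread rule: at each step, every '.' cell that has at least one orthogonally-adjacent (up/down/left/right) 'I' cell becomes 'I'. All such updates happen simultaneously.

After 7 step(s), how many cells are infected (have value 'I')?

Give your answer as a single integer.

Step 0 (initial): 1 infected
Step 1: +3 new -> 4 infected
Step 2: +6 new -> 10 infected
Step 3: +7 new -> 17 infected
Step 4: +6 new -> 23 infected
Step 5: +5 new -> 28 infected
Step 6: +6 new -> 34 infected
Step 7: +6 new -> 40 infected

Answer: 40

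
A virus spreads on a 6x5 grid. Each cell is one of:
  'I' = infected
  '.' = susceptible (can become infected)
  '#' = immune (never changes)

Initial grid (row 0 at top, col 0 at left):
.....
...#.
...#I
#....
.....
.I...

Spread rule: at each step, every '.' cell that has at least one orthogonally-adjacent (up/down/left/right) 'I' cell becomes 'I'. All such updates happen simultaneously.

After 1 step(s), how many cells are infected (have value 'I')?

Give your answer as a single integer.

Answer: 7

Derivation:
Step 0 (initial): 2 infected
Step 1: +5 new -> 7 infected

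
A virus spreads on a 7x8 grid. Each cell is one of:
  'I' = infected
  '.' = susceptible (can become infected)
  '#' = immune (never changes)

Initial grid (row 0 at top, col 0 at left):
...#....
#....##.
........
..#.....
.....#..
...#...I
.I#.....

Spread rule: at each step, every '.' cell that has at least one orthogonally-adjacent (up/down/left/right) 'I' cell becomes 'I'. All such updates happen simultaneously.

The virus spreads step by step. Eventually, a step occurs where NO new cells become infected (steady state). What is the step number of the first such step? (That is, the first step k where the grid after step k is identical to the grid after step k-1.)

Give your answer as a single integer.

Answer: 9

Derivation:
Step 0 (initial): 2 infected
Step 1: +5 new -> 7 infected
Step 2: +7 new -> 14 infected
Step 3: +7 new -> 21 infected
Step 4: +8 new -> 29 infected
Step 5: +8 new -> 37 infected
Step 6: +5 new -> 42 infected
Step 7: +5 new -> 47 infected
Step 8: +1 new -> 48 infected
Step 9: +0 new -> 48 infected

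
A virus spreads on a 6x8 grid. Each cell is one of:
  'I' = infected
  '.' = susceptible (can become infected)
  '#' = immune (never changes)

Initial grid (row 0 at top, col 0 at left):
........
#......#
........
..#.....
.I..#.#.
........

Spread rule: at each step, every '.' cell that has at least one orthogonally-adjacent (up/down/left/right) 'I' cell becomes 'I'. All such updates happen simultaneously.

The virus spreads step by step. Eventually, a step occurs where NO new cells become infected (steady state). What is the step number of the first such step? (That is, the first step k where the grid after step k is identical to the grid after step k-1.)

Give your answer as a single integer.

Answer: 11

Derivation:
Step 0 (initial): 1 infected
Step 1: +4 new -> 5 infected
Step 2: +5 new -> 10 infected
Step 3: +5 new -> 15 infected
Step 4: +5 new -> 20 infected
Step 5: +6 new -> 26 infected
Step 6: +6 new -> 32 infected
Step 7: +5 new -> 37 infected
Step 8: +4 new -> 41 infected
Step 9: +1 new -> 42 infected
Step 10: +1 new -> 43 infected
Step 11: +0 new -> 43 infected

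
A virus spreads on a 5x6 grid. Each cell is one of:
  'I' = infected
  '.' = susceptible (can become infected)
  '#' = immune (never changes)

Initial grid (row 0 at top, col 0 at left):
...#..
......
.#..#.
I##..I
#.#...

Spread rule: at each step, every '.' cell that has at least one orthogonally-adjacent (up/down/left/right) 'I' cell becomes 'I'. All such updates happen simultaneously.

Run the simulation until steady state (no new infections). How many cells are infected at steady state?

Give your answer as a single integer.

Step 0 (initial): 2 infected
Step 1: +4 new -> 6 infected
Step 2: +4 new -> 10 infected
Step 3: +6 new -> 16 infected
Step 4: +5 new -> 21 infected
Step 5: +1 new -> 22 infected
Step 6: +0 new -> 22 infected

Answer: 22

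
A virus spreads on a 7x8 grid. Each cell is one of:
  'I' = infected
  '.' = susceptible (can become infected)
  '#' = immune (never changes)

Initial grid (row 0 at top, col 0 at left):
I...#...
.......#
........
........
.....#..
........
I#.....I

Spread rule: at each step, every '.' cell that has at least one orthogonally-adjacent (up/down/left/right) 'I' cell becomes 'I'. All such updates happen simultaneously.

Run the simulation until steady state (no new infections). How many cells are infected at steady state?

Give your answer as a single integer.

Step 0 (initial): 3 infected
Step 1: +5 new -> 8 infected
Step 2: +8 new -> 16 infected
Step 3: +10 new -> 26 infected
Step 4: +10 new -> 36 infected
Step 5: +7 new -> 43 infected
Step 6: +6 new -> 49 infected
Step 7: +2 new -> 51 infected
Step 8: +1 new -> 52 infected
Step 9: +0 new -> 52 infected

Answer: 52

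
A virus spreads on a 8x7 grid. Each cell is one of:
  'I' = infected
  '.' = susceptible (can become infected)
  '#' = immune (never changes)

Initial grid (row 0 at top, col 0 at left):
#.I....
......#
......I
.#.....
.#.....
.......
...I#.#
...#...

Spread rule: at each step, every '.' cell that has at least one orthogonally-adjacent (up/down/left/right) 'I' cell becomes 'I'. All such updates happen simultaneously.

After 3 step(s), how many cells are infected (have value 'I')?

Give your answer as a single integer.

Step 0 (initial): 3 infected
Step 1: +7 new -> 10 infected
Step 2: +13 new -> 23 infected
Step 3: +16 new -> 39 infected

Answer: 39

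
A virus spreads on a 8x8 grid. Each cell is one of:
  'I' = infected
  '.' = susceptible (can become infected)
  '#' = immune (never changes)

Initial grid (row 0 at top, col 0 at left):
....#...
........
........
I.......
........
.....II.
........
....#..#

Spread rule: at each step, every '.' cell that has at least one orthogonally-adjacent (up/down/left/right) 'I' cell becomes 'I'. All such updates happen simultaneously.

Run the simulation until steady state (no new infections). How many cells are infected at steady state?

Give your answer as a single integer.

Answer: 61

Derivation:
Step 0 (initial): 3 infected
Step 1: +9 new -> 12 infected
Step 2: +14 new -> 26 infected
Step 3: +14 new -> 40 infected
Step 4: +11 new -> 51 infected
Step 5: +8 new -> 59 infected
Step 6: +2 new -> 61 infected
Step 7: +0 new -> 61 infected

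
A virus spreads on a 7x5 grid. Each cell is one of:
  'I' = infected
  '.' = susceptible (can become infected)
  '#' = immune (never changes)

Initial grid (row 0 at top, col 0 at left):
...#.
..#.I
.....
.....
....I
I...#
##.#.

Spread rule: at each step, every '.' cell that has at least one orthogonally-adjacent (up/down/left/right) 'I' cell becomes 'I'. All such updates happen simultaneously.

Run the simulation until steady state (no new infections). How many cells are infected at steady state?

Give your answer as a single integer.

Step 0 (initial): 3 infected
Step 1: +7 new -> 10 infected
Step 2: +7 new -> 17 infected
Step 3: +5 new -> 22 infected
Step 4: +2 new -> 24 infected
Step 5: +2 new -> 26 infected
Step 6: +1 new -> 27 infected
Step 7: +1 new -> 28 infected
Step 8: +0 new -> 28 infected

Answer: 28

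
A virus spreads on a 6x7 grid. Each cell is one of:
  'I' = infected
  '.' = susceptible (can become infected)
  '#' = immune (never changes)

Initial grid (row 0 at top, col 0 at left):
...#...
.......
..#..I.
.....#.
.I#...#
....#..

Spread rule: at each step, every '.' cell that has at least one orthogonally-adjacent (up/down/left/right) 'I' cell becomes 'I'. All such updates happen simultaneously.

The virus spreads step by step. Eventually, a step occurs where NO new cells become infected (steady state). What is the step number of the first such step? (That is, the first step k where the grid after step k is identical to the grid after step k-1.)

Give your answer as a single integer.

Answer: 7

Derivation:
Step 0 (initial): 2 infected
Step 1: +6 new -> 8 infected
Step 2: +11 new -> 19 infected
Step 3: +8 new -> 27 infected
Step 4: +5 new -> 32 infected
Step 5: +3 new -> 35 infected
Step 6: +1 new -> 36 infected
Step 7: +0 new -> 36 infected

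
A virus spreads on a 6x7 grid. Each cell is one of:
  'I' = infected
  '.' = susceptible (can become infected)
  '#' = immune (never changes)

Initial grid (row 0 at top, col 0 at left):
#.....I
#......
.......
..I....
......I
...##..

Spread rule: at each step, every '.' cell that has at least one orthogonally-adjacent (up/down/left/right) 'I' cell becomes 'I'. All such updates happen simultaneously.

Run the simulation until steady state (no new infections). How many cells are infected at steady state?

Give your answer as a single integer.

Step 0 (initial): 3 infected
Step 1: +9 new -> 12 infected
Step 2: +14 new -> 26 infected
Step 3: +10 new -> 36 infected
Step 4: +2 new -> 38 infected
Step 5: +0 new -> 38 infected

Answer: 38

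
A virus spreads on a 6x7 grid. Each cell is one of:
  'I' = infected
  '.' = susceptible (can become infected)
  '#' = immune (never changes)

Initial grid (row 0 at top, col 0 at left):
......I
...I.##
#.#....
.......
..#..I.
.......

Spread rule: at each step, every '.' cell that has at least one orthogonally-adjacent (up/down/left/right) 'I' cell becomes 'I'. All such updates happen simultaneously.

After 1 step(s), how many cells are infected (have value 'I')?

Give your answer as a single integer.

Step 0 (initial): 3 infected
Step 1: +9 new -> 12 infected

Answer: 12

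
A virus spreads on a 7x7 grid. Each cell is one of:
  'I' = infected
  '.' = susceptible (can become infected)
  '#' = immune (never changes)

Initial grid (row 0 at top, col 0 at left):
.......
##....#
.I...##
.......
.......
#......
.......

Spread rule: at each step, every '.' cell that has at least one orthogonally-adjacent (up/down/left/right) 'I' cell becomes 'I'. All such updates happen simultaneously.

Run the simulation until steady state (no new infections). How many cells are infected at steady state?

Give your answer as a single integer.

Step 0 (initial): 1 infected
Step 1: +3 new -> 4 infected
Step 2: +5 new -> 9 infected
Step 3: +7 new -> 16 infected
Step 4: +7 new -> 23 infected
Step 5: +8 new -> 31 infected
Step 6: +5 new -> 36 infected
Step 7: +4 new -> 40 infected
Step 8: +2 new -> 42 infected
Step 9: +1 new -> 43 infected
Step 10: +0 new -> 43 infected

Answer: 43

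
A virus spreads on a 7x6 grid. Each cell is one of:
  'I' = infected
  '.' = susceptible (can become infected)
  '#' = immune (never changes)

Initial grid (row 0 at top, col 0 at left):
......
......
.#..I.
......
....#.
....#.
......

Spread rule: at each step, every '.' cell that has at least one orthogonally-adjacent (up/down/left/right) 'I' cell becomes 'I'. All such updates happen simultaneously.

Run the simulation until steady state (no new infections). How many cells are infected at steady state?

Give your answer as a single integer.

Step 0 (initial): 1 infected
Step 1: +4 new -> 5 infected
Step 2: +6 new -> 11 infected
Step 3: +6 new -> 17 infected
Step 4: +6 new -> 23 infected
Step 5: +7 new -> 30 infected
Step 6: +6 new -> 36 infected
Step 7: +2 new -> 38 infected
Step 8: +1 new -> 39 infected
Step 9: +0 new -> 39 infected

Answer: 39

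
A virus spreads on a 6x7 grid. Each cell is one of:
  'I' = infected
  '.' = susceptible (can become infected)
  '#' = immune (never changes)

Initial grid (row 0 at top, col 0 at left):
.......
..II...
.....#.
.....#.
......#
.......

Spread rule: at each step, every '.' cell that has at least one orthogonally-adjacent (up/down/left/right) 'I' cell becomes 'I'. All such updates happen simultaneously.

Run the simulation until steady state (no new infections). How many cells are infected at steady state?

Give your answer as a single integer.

Answer: 39

Derivation:
Step 0 (initial): 2 infected
Step 1: +6 new -> 8 infected
Step 2: +8 new -> 16 infected
Step 3: +8 new -> 24 infected
Step 4: +7 new -> 31 infected
Step 5: +5 new -> 36 infected
Step 6: +2 new -> 38 infected
Step 7: +1 new -> 39 infected
Step 8: +0 new -> 39 infected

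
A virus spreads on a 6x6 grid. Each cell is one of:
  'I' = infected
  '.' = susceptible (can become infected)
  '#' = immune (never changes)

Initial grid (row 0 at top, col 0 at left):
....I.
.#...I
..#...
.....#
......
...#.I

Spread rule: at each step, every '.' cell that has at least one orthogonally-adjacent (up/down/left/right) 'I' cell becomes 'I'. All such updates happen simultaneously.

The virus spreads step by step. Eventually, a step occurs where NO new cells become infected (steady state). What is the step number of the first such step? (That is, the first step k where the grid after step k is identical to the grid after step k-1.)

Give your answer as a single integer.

Step 0 (initial): 3 infected
Step 1: +6 new -> 9 infected
Step 2: +4 new -> 13 infected
Step 3: +5 new -> 18 infected
Step 4: +3 new -> 21 infected
Step 5: +4 new -> 25 infected
Step 6: +4 new -> 29 infected
Step 7: +3 new -> 32 infected
Step 8: +0 new -> 32 infected

Answer: 8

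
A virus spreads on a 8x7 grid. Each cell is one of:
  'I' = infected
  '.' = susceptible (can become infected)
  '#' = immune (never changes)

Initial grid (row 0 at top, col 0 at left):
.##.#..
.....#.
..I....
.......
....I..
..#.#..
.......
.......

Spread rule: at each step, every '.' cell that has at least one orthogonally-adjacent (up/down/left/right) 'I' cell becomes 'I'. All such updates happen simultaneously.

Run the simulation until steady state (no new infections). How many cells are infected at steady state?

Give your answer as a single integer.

Step 0 (initial): 2 infected
Step 1: +7 new -> 9 infected
Step 2: +11 new -> 20 infected
Step 3: +10 new -> 30 infected
Step 4: +9 new -> 39 infected
Step 5: +6 new -> 45 infected
Step 6: +3 new -> 48 infected
Step 7: +2 new -> 50 infected
Step 8: +0 new -> 50 infected

Answer: 50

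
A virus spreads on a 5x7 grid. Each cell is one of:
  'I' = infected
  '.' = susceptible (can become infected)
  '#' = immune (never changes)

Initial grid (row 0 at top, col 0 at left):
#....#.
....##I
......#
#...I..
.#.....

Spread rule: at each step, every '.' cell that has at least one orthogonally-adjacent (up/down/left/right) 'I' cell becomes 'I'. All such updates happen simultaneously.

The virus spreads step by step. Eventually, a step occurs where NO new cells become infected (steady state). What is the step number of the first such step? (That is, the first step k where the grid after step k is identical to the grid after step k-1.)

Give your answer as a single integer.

Answer: 7

Derivation:
Step 0 (initial): 2 infected
Step 1: +5 new -> 7 infected
Step 2: +6 new -> 13 infected
Step 3: +5 new -> 18 infected
Step 4: +3 new -> 21 infected
Step 5: +4 new -> 25 infected
Step 6: +2 new -> 27 infected
Step 7: +0 new -> 27 infected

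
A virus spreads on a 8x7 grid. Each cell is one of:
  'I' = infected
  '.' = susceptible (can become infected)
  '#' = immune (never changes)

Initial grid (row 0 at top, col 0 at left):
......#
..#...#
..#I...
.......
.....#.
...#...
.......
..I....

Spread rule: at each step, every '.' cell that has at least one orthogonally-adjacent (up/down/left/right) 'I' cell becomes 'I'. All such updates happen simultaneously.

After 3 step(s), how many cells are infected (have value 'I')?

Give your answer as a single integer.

Step 0 (initial): 2 infected
Step 1: +6 new -> 8 infected
Step 2: +11 new -> 19 infected
Step 3: +12 new -> 31 infected

Answer: 31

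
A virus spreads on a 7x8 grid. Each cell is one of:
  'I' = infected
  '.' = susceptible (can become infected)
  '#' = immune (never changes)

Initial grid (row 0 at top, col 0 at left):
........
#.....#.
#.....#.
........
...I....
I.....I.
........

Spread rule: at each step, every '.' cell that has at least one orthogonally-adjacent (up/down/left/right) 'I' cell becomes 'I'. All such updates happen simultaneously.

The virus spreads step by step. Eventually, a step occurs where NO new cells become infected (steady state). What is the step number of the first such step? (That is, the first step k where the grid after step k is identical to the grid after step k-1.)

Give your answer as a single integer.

Step 0 (initial): 3 infected
Step 1: +11 new -> 14 infected
Step 2: +14 new -> 28 infected
Step 3: +8 new -> 36 infected
Step 4: +6 new -> 42 infected
Step 5: +5 new -> 47 infected
Step 6: +3 new -> 50 infected
Step 7: +2 new -> 52 infected
Step 8: +0 new -> 52 infected

Answer: 8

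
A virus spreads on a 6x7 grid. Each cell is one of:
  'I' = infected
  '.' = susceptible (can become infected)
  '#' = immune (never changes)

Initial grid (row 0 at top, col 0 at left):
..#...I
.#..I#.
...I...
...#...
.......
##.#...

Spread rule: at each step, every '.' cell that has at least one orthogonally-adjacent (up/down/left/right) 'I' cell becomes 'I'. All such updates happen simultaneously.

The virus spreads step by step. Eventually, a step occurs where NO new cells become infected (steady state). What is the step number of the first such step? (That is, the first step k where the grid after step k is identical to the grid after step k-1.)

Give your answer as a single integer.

Step 0 (initial): 3 infected
Step 1: +6 new -> 9 infected
Step 2: +7 new -> 16 infected
Step 3: +6 new -> 22 infected
Step 4: +8 new -> 30 infected
Step 5: +4 new -> 34 infected
Step 6: +1 new -> 35 infected
Step 7: +0 new -> 35 infected

Answer: 7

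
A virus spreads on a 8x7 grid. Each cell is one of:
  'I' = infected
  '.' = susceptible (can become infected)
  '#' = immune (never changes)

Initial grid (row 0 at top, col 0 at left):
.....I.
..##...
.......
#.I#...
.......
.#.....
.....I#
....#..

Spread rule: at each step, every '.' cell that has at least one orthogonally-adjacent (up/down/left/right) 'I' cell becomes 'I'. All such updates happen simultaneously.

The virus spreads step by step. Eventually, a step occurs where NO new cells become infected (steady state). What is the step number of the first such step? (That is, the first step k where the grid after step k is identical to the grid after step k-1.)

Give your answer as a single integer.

Answer: 7

Derivation:
Step 0 (initial): 3 infected
Step 1: +9 new -> 12 infected
Step 2: +14 new -> 26 infected
Step 3: +12 new -> 38 infected
Step 4: +7 new -> 45 infected
Step 5: +3 new -> 48 infected
Step 6: +1 new -> 49 infected
Step 7: +0 new -> 49 infected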